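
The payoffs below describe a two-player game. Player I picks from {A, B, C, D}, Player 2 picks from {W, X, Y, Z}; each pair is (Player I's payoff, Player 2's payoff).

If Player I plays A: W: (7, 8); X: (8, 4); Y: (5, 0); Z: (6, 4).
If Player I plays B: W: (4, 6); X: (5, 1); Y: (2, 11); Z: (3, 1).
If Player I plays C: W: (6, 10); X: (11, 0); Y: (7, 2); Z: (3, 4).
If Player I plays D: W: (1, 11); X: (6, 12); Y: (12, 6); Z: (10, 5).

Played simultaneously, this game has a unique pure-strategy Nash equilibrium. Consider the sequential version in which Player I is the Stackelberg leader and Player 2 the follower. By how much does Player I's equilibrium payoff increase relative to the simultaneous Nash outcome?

Solve by backward induction (Player I leads).
- A: BR = W, leader payoff 7.
- B: BR = Y, leader payoff 2.
- C: BR = W, leader payoff 6.
- D: BR = X, leader payoff 6.
Player I's induced payoffs are 7, 2, 6, 6, so Player I commits to A. Subgame-perfect outcome: (A, W) with payoffs (7, 8).
For the simultaneous game, intersect best replies.
Player I's best replies: W→A; X→C; Y→D; Z→D.
Player 2's best replies: A→W; B→Y; C→W; D→X.
Only (A, W) has each player best-responding; Nash payoffs (7, 8).
Player I's commitment gain: 7 − 7 = 0.

0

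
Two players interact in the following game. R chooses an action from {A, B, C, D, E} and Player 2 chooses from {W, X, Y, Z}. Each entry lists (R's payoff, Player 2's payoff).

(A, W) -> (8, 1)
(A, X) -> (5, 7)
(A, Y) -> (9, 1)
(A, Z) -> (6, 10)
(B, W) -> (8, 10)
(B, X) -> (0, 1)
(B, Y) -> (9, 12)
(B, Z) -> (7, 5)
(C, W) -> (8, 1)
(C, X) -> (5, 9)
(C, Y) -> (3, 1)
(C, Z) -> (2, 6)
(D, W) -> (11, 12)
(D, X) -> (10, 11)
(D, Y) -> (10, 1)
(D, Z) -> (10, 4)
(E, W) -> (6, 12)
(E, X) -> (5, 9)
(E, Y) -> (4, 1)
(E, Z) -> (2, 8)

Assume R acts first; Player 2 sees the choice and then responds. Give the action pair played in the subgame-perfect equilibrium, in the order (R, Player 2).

(D, W)

Backward induction with R moving first.
- A: Player 2 compares 1, 7, 1, 10 and picks Z; R would get 6.
- B: Player 2 compares 10, 1, 12, 5 and picks Y; R would get 9.
- C: Player 2 compares 1, 9, 1, 6 and picks X; R would get 5.
- D: Player 2 compares 12, 11, 1, 4 and picks W; R would get 11.
- E: Player 2 compares 12, 9, 1, 8 and picks W; R would get 6.
Among 6, 9, 5, 11, 6, the best is 11 at D. Subgame-perfect outcome: (D, W) with payoffs (11, 12).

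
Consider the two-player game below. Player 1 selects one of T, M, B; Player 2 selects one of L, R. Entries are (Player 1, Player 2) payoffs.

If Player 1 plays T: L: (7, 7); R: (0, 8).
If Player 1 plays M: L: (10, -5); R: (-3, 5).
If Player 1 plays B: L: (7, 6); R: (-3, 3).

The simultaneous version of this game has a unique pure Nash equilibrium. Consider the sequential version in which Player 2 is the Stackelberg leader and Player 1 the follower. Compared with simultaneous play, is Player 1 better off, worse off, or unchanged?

Backward induction with Player 2 moving first.
- L: Player 1 compares 7, 10, 7 and picks M; Player 2 would get -5.
- R: Player 1 compares 0, -3, -3 and picks T; Player 2 would get 8.
Maximizing over -5, 8, Player 2 chooses R. Subgame-perfect outcome: (T, R) with payoffs (0, 8).
Under simultaneous play:
Player 1's best replies: L→M; R→T.
Player 2's best replies: T→R; M→R; B→L.
Only (T, R) has each player best-responding; Nash payoffs (0, 8).
Player 1 earns 0 sequentially versus 0 at the Nash outcome: unchanged.

unchanged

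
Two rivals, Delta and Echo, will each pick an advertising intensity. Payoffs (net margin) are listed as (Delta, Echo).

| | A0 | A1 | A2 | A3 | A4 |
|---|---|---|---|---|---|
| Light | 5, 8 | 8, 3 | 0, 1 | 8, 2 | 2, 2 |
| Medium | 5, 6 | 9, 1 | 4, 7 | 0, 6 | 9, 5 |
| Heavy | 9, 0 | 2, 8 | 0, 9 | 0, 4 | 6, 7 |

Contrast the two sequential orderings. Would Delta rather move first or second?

first

If Delta leads: Echo's best replies are Light→A0, Medium→A2, Heavy→A2; Delta's induced payoffs 5, 4, 0; outcome (Light, A0), payoffs (5, 8).
If Echo leads: Delta's best replies are A0→Heavy, A1→Medium, A2→Medium, A3→Light, A4→Medium; Echo's induced payoffs 0, 1, 7, 2, 5; outcome (Medium, A2), payoffs (4, 7).
Delta gets 5 moving first and 4 moving second, so Delta prefers to move first.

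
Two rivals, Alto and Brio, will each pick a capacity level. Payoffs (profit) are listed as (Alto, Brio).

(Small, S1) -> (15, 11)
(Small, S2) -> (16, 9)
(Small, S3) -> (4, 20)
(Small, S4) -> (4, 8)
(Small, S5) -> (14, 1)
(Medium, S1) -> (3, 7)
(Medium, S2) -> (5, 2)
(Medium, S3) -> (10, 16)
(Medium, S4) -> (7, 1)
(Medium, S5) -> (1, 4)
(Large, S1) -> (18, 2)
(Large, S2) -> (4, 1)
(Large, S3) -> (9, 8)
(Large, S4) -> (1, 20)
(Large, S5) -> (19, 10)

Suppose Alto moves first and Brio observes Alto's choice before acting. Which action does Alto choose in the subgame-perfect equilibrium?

Brio best-responds to each possible Alto move:
- Small: Brio compares 11, 9, 20, 8, 1 and picks S3; Alto would get 4.
- Medium: Brio compares 7, 2, 16, 1, 4 and picks S3; Alto would get 10.
- Large: Brio compares 2, 1, 8, 20, 10 and picks S4; Alto would get 1.
Among 4, 10, 1, the best is 10 at Medium. Subgame-perfect outcome: (Medium, S3) with payoffs (10, 16).

Medium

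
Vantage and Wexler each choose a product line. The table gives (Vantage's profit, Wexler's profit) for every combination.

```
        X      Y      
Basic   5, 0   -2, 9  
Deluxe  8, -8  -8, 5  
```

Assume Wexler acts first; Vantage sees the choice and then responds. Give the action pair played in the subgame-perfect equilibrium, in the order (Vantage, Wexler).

(Basic, Y)

Work backward from Vantage's decision.
- X: Vantage compares 5, 8 and picks Deluxe; Wexler would get -8.
- Y: Vantage compares -2, -8 and picks Basic; Wexler would get 9.
Among -8, 9, the best is 9 at Y. Subgame-perfect outcome: (Basic, Y) with payoffs (-2, 9).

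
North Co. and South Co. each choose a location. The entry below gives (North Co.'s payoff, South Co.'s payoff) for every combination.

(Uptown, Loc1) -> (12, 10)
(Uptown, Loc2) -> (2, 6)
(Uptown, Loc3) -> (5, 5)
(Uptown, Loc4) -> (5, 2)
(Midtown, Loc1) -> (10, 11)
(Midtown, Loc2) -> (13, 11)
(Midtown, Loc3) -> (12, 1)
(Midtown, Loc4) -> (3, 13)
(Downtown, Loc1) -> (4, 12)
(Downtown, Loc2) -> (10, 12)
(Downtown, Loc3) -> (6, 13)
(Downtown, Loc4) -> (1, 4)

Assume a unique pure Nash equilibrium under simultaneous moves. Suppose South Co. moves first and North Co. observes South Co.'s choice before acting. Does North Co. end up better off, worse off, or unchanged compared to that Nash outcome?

Work backward from North Co.'s decision.
- Loc1 → North Co. plays Uptown (best of 12, 10, 4); South Co. gets 10.
- Loc2 → North Co. plays Midtown (best of 2, 13, 10); South Co. gets 11.
- Loc3 → North Co. plays Midtown (best of 5, 12, 6); South Co. gets 1.
- Loc4 → North Co. plays Uptown (best of 5, 3, 1); South Co. gets 2.
Among 10, 11, 1, 2, the best is 11 at Loc2. Subgame-perfect outcome: (Midtown, Loc2) with payoffs (13, 11).
Now find the simultaneous Nash equilibrium.
North Co.'s best replies: Loc1→Uptown; Loc2→Midtown; Loc3→Midtown; Loc4→Uptown.
South Co.'s best replies: Uptown→Loc1; Midtown→Loc4; Downtown→Loc3.
Only (Uptown, Loc1) has each player best-responding; Nash payoffs (12, 10).
North Co. earns 13 sequentially versus 12 at the Nash outcome: better off.

better off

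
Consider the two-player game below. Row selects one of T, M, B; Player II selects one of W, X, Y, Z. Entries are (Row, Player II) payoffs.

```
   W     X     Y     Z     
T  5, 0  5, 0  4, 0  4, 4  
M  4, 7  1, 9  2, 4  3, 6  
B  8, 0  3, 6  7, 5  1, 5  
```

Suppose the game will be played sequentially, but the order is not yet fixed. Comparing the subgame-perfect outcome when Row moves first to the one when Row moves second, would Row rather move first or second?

If Row leads: Player II's best replies are T→Z, M→X, B→X; Row's induced payoffs 4, 1, 3; outcome (T, Z), payoffs (4, 4).
If Player II leads: Row's best replies are W→B, X→T, Y→B, Z→T; Player II's induced payoffs 0, 0, 5, 4; outcome (B, Y), payoffs (7, 5).
Row gets 4 moving first and 7 moving second, so Row prefers to move second.

second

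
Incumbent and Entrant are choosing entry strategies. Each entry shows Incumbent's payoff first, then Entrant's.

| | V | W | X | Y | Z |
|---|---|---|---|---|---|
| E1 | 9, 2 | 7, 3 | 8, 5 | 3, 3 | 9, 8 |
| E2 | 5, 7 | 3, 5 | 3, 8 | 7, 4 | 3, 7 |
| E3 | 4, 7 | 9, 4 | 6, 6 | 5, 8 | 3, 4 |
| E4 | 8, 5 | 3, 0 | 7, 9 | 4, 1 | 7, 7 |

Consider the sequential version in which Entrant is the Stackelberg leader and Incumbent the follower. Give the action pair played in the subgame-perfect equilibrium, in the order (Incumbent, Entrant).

Solve by backward induction (Entrant leads).
- V: Incumbent compares 9, 5, 4, 8 and picks E1; Entrant would get 2.
- W: Incumbent compares 7, 3, 9, 3 and picks E3; Entrant would get 4.
- X: Incumbent compares 8, 3, 6, 7 and picks E1; Entrant would get 5.
- Y: Incumbent compares 3, 7, 5, 4 and picks E2; Entrant would get 4.
- Z: Incumbent compares 9, 3, 3, 7 and picks E1; Entrant would get 8.
Among 2, 4, 5, 4, 8, the best is 8 at Z. Subgame-perfect outcome: (E1, Z) with payoffs (9, 8).

(E1, Z)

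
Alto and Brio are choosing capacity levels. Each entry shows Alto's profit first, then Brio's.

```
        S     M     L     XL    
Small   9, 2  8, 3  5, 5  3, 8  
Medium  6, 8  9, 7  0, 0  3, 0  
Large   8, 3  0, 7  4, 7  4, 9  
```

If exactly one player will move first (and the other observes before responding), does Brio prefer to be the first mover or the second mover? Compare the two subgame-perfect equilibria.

If Alto leads: Brio's best replies are Small→XL, Medium→S, Large→XL; Alto's induced payoffs 3, 6, 4; outcome (Medium, S), payoffs (6, 8).
If Brio leads: Alto's best replies are S→Small, M→Medium, L→Small, XL→Large; Brio's induced payoffs 2, 7, 5, 9; outcome (Large, XL), payoffs (4, 9).
Brio gets 9 moving first and 8 moving second, so Brio prefers to move first.

first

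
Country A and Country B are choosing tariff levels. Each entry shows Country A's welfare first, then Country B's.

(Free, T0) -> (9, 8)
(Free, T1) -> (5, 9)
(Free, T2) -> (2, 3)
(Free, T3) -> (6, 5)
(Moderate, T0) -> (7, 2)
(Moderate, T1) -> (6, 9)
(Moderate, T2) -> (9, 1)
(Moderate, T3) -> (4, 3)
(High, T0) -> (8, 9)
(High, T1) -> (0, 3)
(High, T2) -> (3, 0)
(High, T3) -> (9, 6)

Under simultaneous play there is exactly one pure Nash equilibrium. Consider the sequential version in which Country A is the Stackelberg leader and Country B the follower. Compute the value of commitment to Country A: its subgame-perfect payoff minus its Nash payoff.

Work backward from Country B's decision.
- Free: Country B compares 8, 9, 3, 5 and picks T1; Country A would get 5.
- Moderate: Country B compares 2, 9, 1, 3 and picks T1; Country A would get 6.
- High: Country B compares 9, 3, 0, 6 and picks T0; Country A would get 8.
Country A's induced payoffs are 5, 6, 8, so Country A commits to High. Subgame-perfect outcome: (High, T0) with payoffs (8, 9).
Now find the simultaneous Nash equilibrium.
Country A's best replies: T0→Free; T1→Moderate; T2→Moderate; T3→High.
Country B's best replies: Free→T1; Moderate→T1; High→T0.
Only (Moderate, T1) has each player best-responding; Nash payoffs (6, 9).
Country A's commitment gain: 8 − 6 = 2.

2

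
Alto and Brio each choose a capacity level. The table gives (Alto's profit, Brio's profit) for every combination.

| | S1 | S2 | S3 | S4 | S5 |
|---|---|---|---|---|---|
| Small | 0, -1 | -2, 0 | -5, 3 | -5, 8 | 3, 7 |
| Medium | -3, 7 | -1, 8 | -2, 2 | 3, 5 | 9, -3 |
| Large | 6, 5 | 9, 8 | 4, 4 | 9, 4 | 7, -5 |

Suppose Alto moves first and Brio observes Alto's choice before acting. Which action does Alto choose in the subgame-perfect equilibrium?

Large

Backward induction with Alto moving first.
- Small: BR = S4, leader payoff -5.
- Medium: BR = S2, leader payoff -1.
- Large: BR = S2, leader payoff 9.
Among -5, -1, 9, the best is 9 at Large. Subgame-perfect outcome: (Large, S2) with payoffs (9, 8).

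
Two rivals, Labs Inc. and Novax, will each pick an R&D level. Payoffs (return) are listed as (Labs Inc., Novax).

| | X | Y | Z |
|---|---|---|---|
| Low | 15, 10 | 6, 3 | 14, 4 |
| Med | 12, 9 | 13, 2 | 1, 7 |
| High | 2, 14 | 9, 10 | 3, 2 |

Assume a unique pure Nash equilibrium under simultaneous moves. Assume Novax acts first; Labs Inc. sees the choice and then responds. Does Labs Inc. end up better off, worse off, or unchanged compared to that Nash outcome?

Solve by backward induction (Novax leads).
- X → Labs Inc. plays Low (best of 15, 12, 2); Novax gets 10.
- Y → Labs Inc. plays Med (best of 6, 13, 9); Novax gets 2.
- Z → Labs Inc. plays Low (best of 14, 1, 3); Novax gets 4.
Among 10, 2, 4, the best is 10 at X. Subgame-perfect outcome: (Low, X) with payoffs (15, 10).
For the simultaneous game, intersect best replies.
Labs Inc.'s best replies: X→Low; Y→Med; Z→Low.
Novax's best replies: Low→X; Med→X; High→X.
The unique mutual best reply is (Low, X), giving (15, 10).
Labs Inc. earns 15 sequentially versus 15 at the Nash outcome: unchanged.

unchanged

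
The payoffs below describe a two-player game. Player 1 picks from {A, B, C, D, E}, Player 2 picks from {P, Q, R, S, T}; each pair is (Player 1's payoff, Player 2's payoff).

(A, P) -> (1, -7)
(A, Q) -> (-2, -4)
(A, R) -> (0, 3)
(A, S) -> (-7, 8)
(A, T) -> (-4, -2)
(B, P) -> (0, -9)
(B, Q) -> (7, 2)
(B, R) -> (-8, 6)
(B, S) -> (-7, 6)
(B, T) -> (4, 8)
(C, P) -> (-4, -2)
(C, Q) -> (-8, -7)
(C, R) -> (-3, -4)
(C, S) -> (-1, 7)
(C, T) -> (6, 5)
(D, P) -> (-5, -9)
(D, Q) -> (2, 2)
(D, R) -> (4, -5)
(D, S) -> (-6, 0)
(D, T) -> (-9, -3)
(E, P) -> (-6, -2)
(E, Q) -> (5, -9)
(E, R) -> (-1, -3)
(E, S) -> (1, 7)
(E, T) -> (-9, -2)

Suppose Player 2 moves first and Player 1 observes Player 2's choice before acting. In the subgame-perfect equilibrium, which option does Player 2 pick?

S

Backward induction with Player 2 moving first.
- P: BR = A, leader payoff -7.
- Q: BR = B, leader payoff 2.
- R: BR = D, leader payoff -5.
- S: BR = E, leader payoff 7.
- T: BR = C, leader payoff 5.
Among -7, 2, -5, 7, 5, the best is 7 at S. Subgame-perfect outcome: (E, S) with payoffs (1, 7).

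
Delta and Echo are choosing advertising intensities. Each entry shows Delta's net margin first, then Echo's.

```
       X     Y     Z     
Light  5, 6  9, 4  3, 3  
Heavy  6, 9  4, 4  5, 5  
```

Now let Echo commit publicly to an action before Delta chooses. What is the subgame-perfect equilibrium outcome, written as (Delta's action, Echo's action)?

(Heavy, X)

Solve by backward induction (Echo leads).
- X: BR = Heavy, leader payoff 9.
- Y: BR = Light, leader payoff 4.
- Z: BR = Heavy, leader payoff 5.
Echo's induced payoffs are 9, 4, 5, so Echo commits to X. Subgame-perfect outcome: (Heavy, X) with payoffs (6, 9).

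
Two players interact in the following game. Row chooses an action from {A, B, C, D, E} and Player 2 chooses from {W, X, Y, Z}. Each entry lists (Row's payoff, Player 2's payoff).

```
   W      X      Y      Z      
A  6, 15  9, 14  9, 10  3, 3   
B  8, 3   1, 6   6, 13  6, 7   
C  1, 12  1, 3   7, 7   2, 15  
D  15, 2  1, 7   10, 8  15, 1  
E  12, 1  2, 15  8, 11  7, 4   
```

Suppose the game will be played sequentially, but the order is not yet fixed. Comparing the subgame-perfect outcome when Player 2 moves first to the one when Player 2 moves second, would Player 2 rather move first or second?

first

If Row leads: Player 2's best replies are A→W, B→Y, C→Z, D→Y, E→X; Row's induced payoffs 6, 6, 2, 10, 2; outcome (D, Y), payoffs (10, 8).
If Player 2 leads: Row's best replies are W→D, X→A, Y→D, Z→D; Player 2's induced payoffs 2, 14, 8, 1; outcome (A, X), payoffs (9, 14).
Player 2 gets 14 moving first and 8 moving second, so Player 2 prefers to move first.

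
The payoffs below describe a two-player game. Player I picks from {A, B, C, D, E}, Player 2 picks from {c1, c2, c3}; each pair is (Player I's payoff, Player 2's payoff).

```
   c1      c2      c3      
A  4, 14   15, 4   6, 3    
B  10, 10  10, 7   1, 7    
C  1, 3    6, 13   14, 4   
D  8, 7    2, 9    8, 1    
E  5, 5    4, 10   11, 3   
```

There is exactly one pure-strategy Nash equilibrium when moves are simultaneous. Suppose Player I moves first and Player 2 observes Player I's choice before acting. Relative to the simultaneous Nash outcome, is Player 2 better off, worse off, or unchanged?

Backward induction with Player I moving first.
- A: BR = c1, leader payoff 4.
- B: BR = c1, leader payoff 10.
- C: BR = c2, leader payoff 6.
- D: BR = c2, leader payoff 2.
- E: BR = c2, leader payoff 4.
Maximizing over 4, 10, 6, 2, 4, Player I chooses B. Subgame-perfect outcome: (B, c1) with payoffs (10, 10).
Now find the simultaneous Nash equilibrium.
Player I's best replies: c1→B; c2→A; c3→C.
Player 2's best replies: A→c1; B→c1; C→c2; D→c2; E→c2.
Only (B, c1) has each player best-responding; Nash payoffs (10, 10).
Player 2 earns 10 sequentially versus 10 at the Nash outcome: unchanged.

unchanged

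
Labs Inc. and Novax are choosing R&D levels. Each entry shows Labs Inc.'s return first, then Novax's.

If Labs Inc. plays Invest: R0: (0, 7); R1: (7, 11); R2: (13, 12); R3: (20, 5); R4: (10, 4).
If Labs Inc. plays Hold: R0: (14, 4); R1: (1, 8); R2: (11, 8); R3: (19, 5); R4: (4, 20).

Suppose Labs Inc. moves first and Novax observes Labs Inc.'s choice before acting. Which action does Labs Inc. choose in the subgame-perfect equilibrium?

Solve by backward induction (Labs Inc. leads).
- Invest → Novax plays R2 (best of 7, 11, 12, 5, 4); Labs Inc. gets 13.
- Hold → Novax plays R4 (best of 4, 8, 8, 5, 20); Labs Inc. gets 4.
Maximizing over 13, 4, Labs Inc. chooses Invest. Subgame-perfect outcome: (Invest, R2) with payoffs (13, 12).

Invest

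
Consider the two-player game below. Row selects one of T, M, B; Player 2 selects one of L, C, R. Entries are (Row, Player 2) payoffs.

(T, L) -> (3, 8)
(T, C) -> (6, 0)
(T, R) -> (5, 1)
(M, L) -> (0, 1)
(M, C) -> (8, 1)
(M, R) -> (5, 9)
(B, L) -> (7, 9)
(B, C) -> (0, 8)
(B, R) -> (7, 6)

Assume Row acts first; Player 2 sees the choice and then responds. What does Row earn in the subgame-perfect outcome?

Player 2 best-responds to each possible Row move:
- T → Player 2 plays L (best of 8, 0, 1); Row gets 3.
- M → Player 2 plays R (best of 1, 1, 9); Row gets 5.
- B → Player 2 plays L (best of 9, 8, 6); Row gets 7.
Maximizing over 3, 5, 7, Row chooses B. Subgame-perfect outcome: (B, L) with payoffs (7, 9).

7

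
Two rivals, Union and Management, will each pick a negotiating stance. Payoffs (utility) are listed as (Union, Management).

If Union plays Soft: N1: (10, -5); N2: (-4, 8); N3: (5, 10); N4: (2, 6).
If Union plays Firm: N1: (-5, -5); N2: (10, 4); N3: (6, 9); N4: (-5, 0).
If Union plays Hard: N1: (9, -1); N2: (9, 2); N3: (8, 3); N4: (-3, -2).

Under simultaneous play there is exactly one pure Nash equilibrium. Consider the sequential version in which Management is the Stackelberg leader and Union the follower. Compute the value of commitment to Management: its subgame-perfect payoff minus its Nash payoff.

3

Union best-responds to each possible Management move:
- N1: BR = Soft, leader payoff -5.
- N2: BR = Firm, leader payoff 4.
- N3: BR = Hard, leader payoff 3.
- N4: BR = Soft, leader payoff 6.
Maximizing over -5, 4, 3, 6, Management chooses N4. Subgame-perfect outcome: (Soft, N4) with payoffs (2, 6).
Under simultaneous play:
Union's best replies: N1→Soft; N2→Firm; N3→Hard; N4→Soft.
Management's best replies: Soft→N3; Firm→N3; Hard→N3.
Only (Hard, N3) has each player best-responding; Nash payoffs (8, 3).
Management's commitment gain: 6 − 3 = 3.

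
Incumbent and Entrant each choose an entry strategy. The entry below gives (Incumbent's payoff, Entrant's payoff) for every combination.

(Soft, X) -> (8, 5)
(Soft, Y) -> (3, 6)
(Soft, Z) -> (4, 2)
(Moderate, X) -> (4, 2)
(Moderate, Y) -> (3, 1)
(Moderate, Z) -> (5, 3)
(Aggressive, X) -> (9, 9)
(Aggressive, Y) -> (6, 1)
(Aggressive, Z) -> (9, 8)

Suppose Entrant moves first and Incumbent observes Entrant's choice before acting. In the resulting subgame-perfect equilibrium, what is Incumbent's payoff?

9

Backward induction with Entrant moving first.
- X → Incumbent plays Aggressive (best of 8, 4, 9); Entrant gets 9.
- Y → Incumbent plays Aggressive (best of 3, 3, 6); Entrant gets 1.
- Z → Incumbent plays Aggressive (best of 4, 5, 9); Entrant gets 8.
Maximizing over 9, 1, 8, Entrant chooses X. Subgame-perfect outcome: (Aggressive, X) with payoffs (9, 9).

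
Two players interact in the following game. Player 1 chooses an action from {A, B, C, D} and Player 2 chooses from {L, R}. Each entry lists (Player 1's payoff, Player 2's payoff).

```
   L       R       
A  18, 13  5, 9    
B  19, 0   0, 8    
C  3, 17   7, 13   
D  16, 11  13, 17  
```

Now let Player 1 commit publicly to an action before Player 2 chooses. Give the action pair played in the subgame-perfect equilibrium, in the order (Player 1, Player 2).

(A, L)

Work backward from Player 2's decision.
- A → Player 2 plays L (best of 13, 9); Player 1 gets 18.
- B → Player 2 plays R (best of 0, 8); Player 1 gets 0.
- C → Player 2 plays L (best of 17, 13); Player 1 gets 3.
- D → Player 2 plays R (best of 11, 17); Player 1 gets 13.
Among 18, 0, 3, 13, the best is 18 at A. Subgame-perfect outcome: (A, L) with payoffs (18, 13).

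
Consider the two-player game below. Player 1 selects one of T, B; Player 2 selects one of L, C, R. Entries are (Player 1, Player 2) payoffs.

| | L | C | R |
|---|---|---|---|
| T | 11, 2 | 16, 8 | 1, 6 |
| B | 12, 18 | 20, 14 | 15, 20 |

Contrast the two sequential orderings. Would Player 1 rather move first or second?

first

If Player 1 leads: Player 2's best replies are T→C, B→R; Player 1's induced payoffs 16, 15; outcome (T, C), payoffs (16, 8).
If Player 2 leads: Player 1's best replies are L→B, C→B, R→B; Player 2's induced payoffs 18, 14, 20; outcome (B, R), payoffs (15, 20).
Player 1 gets 16 moving first and 15 moving second, so Player 1 prefers to move first.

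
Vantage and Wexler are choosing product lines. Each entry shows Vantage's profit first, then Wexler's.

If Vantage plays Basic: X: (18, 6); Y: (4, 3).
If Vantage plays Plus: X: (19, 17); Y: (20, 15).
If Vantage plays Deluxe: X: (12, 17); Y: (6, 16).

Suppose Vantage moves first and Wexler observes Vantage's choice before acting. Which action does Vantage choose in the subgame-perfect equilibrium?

Wexler best-responds to each possible Vantage move:
- Basic: BR = X, leader payoff 18.
- Plus: BR = X, leader payoff 19.
- Deluxe: BR = X, leader payoff 12.
Maximizing over 18, 19, 12, Vantage chooses Plus. Subgame-perfect outcome: (Plus, X) with payoffs (19, 17).

Plus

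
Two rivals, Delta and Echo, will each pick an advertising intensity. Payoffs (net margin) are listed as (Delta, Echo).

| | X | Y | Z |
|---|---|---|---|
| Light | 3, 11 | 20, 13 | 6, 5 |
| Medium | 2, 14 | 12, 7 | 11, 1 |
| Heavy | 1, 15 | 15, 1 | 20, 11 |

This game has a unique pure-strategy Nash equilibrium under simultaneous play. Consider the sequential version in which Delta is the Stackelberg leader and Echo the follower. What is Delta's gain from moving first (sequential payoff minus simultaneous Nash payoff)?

Backward induction with Delta moving first.
- Light → Echo plays Y (best of 11, 13, 5); Delta gets 20.
- Medium → Echo plays X (best of 14, 7, 1); Delta gets 2.
- Heavy → Echo plays X (best of 15, 1, 11); Delta gets 1.
Among 20, 2, 1, the best is 20 at Light. Subgame-perfect outcome: (Light, Y) with payoffs (20, 13).
Now find the simultaneous Nash equilibrium.
Delta's best replies: X→Light; Y→Light; Z→Heavy.
Echo's best replies: Light→Y; Medium→X; Heavy→X.
The unique mutual best reply is (Light, Y), giving (20, 13).
Delta's commitment gain: 20 − 20 = 0.

0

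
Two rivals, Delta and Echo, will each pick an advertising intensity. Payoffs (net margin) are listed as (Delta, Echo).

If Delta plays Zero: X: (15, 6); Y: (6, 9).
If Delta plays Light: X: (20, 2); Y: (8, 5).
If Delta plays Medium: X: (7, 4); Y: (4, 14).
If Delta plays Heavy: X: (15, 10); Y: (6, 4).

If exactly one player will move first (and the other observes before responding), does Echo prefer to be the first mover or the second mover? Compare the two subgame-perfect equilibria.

If Delta leads: Echo's best replies are Zero→Y, Light→Y, Medium→Y, Heavy→X; Delta's induced payoffs 6, 8, 4, 15; outcome (Heavy, X), payoffs (15, 10).
If Echo leads: Delta's best replies are X→Light, Y→Light; Echo's induced payoffs 2, 5; outcome (Light, Y), payoffs (8, 5).
Echo gets 5 moving first and 10 moving second, so Echo prefers to move second.

second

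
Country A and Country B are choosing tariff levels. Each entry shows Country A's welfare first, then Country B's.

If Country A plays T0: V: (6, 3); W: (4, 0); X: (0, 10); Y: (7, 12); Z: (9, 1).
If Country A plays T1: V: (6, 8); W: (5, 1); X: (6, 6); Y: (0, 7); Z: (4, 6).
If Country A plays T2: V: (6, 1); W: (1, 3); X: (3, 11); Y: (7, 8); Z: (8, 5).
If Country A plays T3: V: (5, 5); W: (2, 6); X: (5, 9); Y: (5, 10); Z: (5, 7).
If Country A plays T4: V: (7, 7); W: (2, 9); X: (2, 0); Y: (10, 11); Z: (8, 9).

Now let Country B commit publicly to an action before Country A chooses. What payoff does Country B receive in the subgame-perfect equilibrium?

11

Country A best-responds to each possible Country B move:
- V: Country A compares 6, 6, 6, 5, 7 and picks T4; Country B would get 7.
- W: Country A compares 4, 5, 1, 2, 2 and picks T1; Country B would get 1.
- X: Country A compares 0, 6, 3, 5, 2 and picks T1; Country B would get 6.
- Y: Country A compares 7, 0, 7, 5, 10 and picks T4; Country B would get 11.
- Z: Country A compares 9, 4, 8, 5, 8 and picks T0; Country B would get 1.
Among 7, 1, 6, 11, 1, the best is 11 at Y. Subgame-perfect outcome: (T4, Y) with payoffs (10, 11).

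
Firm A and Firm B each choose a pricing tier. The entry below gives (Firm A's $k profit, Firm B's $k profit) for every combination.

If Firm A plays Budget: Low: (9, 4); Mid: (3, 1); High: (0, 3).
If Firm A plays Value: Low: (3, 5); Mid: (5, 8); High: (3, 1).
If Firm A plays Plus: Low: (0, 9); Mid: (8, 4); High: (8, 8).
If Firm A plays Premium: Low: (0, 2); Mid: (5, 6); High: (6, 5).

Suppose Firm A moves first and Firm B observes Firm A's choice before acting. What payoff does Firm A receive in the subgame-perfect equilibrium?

9

Solve by backward induction (Firm A leads).
- Budget: BR = Low, leader payoff 9.
- Value: BR = Mid, leader payoff 5.
- Plus: BR = Low, leader payoff 0.
- Premium: BR = Mid, leader payoff 5.
Firm A's induced payoffs are 9, 5, 0, 5, so Firm A commits to Budget. Subgame-perfect outcome: (Budget, Low) with payoffs (9, 4).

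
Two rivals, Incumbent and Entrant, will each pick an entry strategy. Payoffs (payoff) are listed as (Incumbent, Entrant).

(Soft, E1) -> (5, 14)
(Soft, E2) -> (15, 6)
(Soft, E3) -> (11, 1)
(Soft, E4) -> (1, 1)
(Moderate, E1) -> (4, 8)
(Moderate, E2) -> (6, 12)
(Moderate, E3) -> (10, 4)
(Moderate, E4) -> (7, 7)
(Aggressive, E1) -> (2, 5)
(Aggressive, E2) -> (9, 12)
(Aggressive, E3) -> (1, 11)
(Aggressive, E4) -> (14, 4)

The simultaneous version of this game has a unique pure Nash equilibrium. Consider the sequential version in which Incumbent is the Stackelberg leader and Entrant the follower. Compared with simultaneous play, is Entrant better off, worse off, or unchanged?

worse off

Entrant best-responds to each possible Incumbent move:
- Soft: Entrant compares 14, 6, 1, 1 and picks E1; Incumbent would get 5.
- Moderate: Entrant compares 8, 12, 4, 7 and picks E2; Incumbent would get 6.
- Aggressive: Entrant compares 5, 12, 11, 4 and picks E2; Incumbent would get 9.
Incumbent's induced payoffs are 5, 6, 9, so Incumbent commits to Aggressive. Subgame-perfect outcome: (Aggressive, E2) with payoffs (9, 12).
Now find the simultaneous Nash equilibrium.
Incumbent's best replies: E1→Soft; E2→Soft; E3→Soft; E4→Aggressive.
Entrant's best replies: Soft→E1; Moderate→E2; Aggressive→E2.
Only (Soft, E1) has each player best-responding; Nash payoffs (5, 14).
Entrant earns 12 sequentially versus 14 at the Nash outcome: worse off.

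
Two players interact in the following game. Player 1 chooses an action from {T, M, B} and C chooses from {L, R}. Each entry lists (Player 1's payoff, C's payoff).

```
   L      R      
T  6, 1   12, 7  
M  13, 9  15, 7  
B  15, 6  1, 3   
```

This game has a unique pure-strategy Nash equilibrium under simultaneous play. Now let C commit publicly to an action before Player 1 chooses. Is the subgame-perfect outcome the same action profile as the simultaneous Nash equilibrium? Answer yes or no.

no

Player 1 best-responds to each possible C move:
- L → Player 1 plays B (best of 6, 13, 15); C gets 6.
- R → Player 1 plays M (best of 12, 15, 1); C gets 7.
Among 6, 7, the best is 7 at R. Subgame-perfect outcome: (M, R) with payoffs (15, 7).
For the simultaneous game, intersect best replies.
Player 1's best replies: L→B; R→M.
C's best replies: T→R; M→L; B→L.
Only (B, L) has each player best-responding; Nash payoffs (15, 6).
Sequential outcome (M, R) differs from the Nash profile (B, L).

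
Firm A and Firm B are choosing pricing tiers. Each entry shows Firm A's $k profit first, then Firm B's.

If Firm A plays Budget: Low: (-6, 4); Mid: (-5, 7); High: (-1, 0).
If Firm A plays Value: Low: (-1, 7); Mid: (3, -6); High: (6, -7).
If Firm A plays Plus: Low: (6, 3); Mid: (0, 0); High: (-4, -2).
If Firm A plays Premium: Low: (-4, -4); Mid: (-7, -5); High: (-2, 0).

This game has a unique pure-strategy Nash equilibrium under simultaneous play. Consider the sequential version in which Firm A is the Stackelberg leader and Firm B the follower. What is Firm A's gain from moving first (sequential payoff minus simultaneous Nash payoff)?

Firm B best-responds to each possible Firm A move:
- Budget: Firm B compares 4, 7, 0 and picks Mid; Firm A would get -5.
- Value: Firm B compares 7, -6, -7 and picks Low; Firm A would get -1.
- Plus: Firm B compares 3, 0, -2 and picks Low; Firm A would get 6.
- Premium: Firm B compares -4, -5, 0 and picks High; Firm A would get -2.
Among -5, -1, 6, -2, the best is 6 at Plus. Subgame-perfect outcome: (Plus, Low) with payoffs (6, 3).
Now find the simultaneous Nash equilibrium.
Firm A's best replies: Low→Plus; Mid→Value; High→Value.
Firm B's best replies: Budget→Mid; Value→Low; Plus→Low; Premium→High.
The unique mutual best reply is (Plus, Low), giving (6, 3).
Firm A's commitment gain: 6 − 6 = 0.

0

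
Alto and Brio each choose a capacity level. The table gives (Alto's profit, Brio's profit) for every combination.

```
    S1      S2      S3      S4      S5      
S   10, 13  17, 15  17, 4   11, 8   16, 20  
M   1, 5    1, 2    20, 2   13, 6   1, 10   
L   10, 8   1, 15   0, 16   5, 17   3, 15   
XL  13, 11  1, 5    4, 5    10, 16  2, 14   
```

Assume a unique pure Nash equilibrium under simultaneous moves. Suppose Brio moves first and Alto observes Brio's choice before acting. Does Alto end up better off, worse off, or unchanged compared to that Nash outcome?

unchanged

Backward induction with Brio moving first.
- S1 → Alto plays XL (best of 10, 1, 10, 13); Brio gets 11.
- S2 → Alto plays S (best of 17, 1, 1, 1); Brio gets 15.
- S3 → Alto plays M (best of 17, 20, 0, 4); Brio gets 2.
- S4 → Alto plays M (best of 11, 13, 5, 10); Brio gets 6.
- S5 → Alto plays S (best of 16, 1, 3, 2); Brio gets 20.
Maximizing over 11, 15, 2, 6, 20, Brio chooses S5. Subgame-perfect outcome: (S, S5) with payoffs (16, 20).
Now find the simultaneous Nash equilibrium.
Alto's best replies: S1→XL; S2→S; S3→M; S4→M; S5→S.
Brio's best replies: S→S5; M→S5; L→S4; XL→S4.
Only (S, S5) has each player best-responding; Nash payoffs (16, 20).
Alto earns 16 sequentially versus 16 at the Nash outcome: unchanged.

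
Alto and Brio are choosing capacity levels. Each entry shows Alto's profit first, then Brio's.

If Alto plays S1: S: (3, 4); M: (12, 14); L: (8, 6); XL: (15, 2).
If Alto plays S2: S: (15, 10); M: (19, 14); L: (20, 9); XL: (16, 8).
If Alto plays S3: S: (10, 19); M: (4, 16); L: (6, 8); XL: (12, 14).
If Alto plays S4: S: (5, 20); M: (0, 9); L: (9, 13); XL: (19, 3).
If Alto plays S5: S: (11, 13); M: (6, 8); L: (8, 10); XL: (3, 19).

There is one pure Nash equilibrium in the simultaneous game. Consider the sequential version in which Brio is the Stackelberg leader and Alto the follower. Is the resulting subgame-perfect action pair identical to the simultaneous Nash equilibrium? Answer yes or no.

yes

Backward induction with Brio moving first.
- S: BR = S2, leader payoff 10.
- M: BR = S2, leader payoff 14.
- L: BR = S2, leader payoff 9.
- XL: BR = S4, leader payoff 3.
Maximizing over 10, 14, 9, 3, Brio chooses M. Subgame-perfect outcome: (S2, M) with payoffs (19, 14).
Under simultaneous play:
Alto's best replies: S→S2; M→S2; L→S2; XL→S4.
Brio's best replies: S1→M; S2→M; S3→S; S4→S; S5→XL.
The unique mutual best reply is (S2, M), giving (19, 14).
Sequential outcome (S2, M) coincides with the Nash profile (S2, M).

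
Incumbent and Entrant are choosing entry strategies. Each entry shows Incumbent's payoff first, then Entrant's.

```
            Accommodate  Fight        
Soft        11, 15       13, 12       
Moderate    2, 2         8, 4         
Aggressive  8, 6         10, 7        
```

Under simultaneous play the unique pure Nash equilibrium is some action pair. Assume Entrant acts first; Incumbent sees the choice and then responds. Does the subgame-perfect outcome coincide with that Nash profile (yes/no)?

Backward induction with Entrant moving first.
- Accommodate → Incumbent plays Soft (best of 11, 2, 8); Entrant gets 15.
- Fight → Incumbent plays Soft (best of 13, 8, 10); Entrant gets 12.
Among 15, 12, the best is 15 at Accommodate. Subgame-perfect outcome: (Soft, Accommodate) with payoffs (11, 15).
Now find the simultaneous Nash equilibrium.
Incumbent's best replies: Accommodate→Soft; Fight→Soft.
Entrant's best replies: Soft→Accommodate; Moderate→Fight; Aggressive→Fight.
The unique mutual best reply is (Soft, Accommodate), giving (11, 15).
Sequential outcome (Soft, Accommodate) coincides with the Nash profile (Soft, Accommodate).

yes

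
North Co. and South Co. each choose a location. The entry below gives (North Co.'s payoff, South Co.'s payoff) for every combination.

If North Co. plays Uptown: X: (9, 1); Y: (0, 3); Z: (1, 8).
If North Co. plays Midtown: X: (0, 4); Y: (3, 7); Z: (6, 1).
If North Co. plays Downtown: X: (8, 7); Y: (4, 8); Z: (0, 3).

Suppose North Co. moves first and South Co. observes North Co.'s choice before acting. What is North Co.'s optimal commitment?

Work backward from South Co.'s decision.
- Uptown: BR = Z, leader payoff 1.
- Midtown: BR = Y, leader payoff 3.
- Downtown: BR = Y, leader payoff 4.
Among 1, 3, 4, the best is 4 at Downtown. Subgame-perfect outcome: (Downtown, Y) with payoffs (4, 8).

Downtown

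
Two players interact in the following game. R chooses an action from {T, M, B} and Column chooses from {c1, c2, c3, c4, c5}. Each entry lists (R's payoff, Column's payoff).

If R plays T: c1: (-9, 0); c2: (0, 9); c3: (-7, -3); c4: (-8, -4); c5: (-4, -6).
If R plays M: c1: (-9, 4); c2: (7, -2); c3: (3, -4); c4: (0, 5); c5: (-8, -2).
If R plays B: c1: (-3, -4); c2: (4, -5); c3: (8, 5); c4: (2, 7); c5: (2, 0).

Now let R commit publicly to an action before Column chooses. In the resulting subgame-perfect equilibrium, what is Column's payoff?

Solve by backward induction (R leads).
- T → Column plays c2 (best of 0, 9, -3, -4, -6); R gets 0.
- M → Column plays c4 (best of 4, -2, -4, 5, -2); R gets 0.
- B → Column plays c4 (best of -4, -5, 5, 7, 0); R gets 2.
R's induced payoffs are 0, 0, 2, so R commits to B. Subgame-perfect outcome: (B, c4) with payoffs (2, 7).

7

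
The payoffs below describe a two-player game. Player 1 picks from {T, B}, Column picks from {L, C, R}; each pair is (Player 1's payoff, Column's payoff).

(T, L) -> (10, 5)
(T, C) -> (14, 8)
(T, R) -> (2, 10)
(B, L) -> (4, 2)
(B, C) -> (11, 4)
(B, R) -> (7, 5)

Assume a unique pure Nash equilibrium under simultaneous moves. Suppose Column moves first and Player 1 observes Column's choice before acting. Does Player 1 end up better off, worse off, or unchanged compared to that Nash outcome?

Backward induction with Column moving first.
- L: BR = T, leader payoff 5.
- C: BR = T, leader payoff 8.
- R: BR = B, leader payoff 5.
Maximizing over 5, 8, 5, Column chooses C. Subgame-perfect outcome: (T, C) with payoffs (14, 8).
Now find the simultaneous Nash equilibrium.
Player 1's best replies: L→T; C→T; R→B.
Column's best replies: T→R; B→R.
The unique mutual best reply is (B, R), giving (7, 5).
Player 1 earns 14 sequentially versus 7 at the Nash outcome: better off.

better off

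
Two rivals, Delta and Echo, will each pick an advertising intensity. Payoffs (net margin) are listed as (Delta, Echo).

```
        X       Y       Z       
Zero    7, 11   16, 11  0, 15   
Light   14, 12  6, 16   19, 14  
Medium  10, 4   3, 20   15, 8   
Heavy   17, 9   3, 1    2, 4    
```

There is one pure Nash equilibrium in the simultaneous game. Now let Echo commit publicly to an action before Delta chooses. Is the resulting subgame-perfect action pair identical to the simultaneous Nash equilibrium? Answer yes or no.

Work backward from Delta's decision.
- X → Delta plays Heavy (best of 7, 14, 10, 17); Echo gets 9.
- Y → Delta plays Zero (best of 16, 6, 3, 3); Echo gets 11.
- Z → Delta plays Light (best of 0, 19, 15, 2); Echo gets 14.
Echo's induced payoffs are 9, 11, 14, so Echo commits to Z. Subgame-perfect outcome: (Light, Z) with payoffs (19, 14).
For the simultaneous game, intersect best replies.
Delta's best replies: X→Heavy; Y→Zero; Z→Light.
Echo's best replies: Zero→Z; Light→Y; Medium→Y; Heavy→X.
Only (Heavy, X) has each player best-responding; Nash payoffs (17, 9).
Sequential outcome (Light, Z) differs from the Nash profile (Heavy, X).

no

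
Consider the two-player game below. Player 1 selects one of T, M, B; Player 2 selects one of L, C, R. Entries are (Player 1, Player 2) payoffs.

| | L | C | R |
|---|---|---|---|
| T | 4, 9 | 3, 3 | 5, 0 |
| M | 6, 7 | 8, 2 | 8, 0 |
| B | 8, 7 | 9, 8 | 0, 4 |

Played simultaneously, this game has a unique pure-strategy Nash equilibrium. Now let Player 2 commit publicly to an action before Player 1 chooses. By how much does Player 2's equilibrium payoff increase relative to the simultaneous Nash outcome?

0

Solve by backward induction (Player 2 leads).
- L: Player 1 compares 4, 6, 8 and picks B; Player 2 would get 7.
- C: Player 1 compares 3, 8, 9 and picks B; Player 2 would get 8.
- R: Player 1 compares 5, 8, 0 and picks M; Player 2 would get 0.
Maximizing over 7, 8, 0, Player 2 chooses C. Subgame-perfect outcome: (B, C) with payoffs (9, 8).
Now find the simultaneous Nash equilibrium.
Player 1's best replies: L→B; C→B; R→M.
Player 2's best replies: T→L; M→L; B→C.
Only (B, C) has each player best-responding; Nash payoffs (9, 8).
Player 2's commitment gain: 8 − 8 = 0.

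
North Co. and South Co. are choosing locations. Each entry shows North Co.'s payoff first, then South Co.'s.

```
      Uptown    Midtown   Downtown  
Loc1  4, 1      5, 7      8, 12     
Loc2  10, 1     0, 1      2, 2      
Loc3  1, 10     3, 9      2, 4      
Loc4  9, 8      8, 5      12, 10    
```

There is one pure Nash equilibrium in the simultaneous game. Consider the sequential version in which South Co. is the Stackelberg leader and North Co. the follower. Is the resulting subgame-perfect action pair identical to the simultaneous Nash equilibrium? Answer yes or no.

Backward induction with South Co. moving first.
- Uptown: BR = Loc2, leader payoff 1.
- Midtown: BR = Loc4, leader payoff 5.
- Downtown: BR = Loc4, leader payoff 10.
South Co.'s induced payoffs are 1, 5, 10, so South Co. commits to Downtown. Subgame-perfect outcome: (Loc4, Downtown) with payoffs (12, 10).
Now find the simultaneous Nash equilibrium.
North Co.'s best replies: Uptown→Loc2; Midtown→Loc4; Downtown→Loc4.
South Co.'s best replies: Loc1→Downtown; Loc2→Downtown; Loc3→Uptown; Loc4→Downtown.
The unique mutual best reply is (Loc4, Downtown), giving (12, 10).
Sequential outcome (Loc4, Downtown) coincides with the Nash profile (Loc4, Downtown).

yes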